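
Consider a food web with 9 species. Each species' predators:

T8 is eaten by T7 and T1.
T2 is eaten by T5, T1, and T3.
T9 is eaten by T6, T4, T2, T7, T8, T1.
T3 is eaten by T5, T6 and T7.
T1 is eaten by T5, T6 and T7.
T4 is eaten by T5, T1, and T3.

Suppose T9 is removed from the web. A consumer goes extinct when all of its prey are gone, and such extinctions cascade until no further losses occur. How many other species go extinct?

8

Remove T9.
Round 1: T4 (all prey gone), T8 (all prey gone), T2 (all prey gone) → extinct.
Round 2: T3 (all prey gone), T1 (all prey gone) → extinct.
Round 3: T6 (all prey gone), T7 (all prey gone), T5 (all prey gone) → extinct.
No further losses. Total secondary extinctions: 8.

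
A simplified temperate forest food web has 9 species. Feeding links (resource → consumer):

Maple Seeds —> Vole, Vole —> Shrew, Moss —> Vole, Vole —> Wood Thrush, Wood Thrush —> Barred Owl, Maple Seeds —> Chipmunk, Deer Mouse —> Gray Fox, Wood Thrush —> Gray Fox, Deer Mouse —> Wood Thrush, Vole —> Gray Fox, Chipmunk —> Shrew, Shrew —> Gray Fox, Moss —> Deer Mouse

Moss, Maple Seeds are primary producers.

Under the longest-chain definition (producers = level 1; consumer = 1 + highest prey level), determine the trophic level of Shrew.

Trophic level 3

Moss is a producer → level 1.
Vole eats Moss (level 1); other prey at levels: Maple Seeds 1 → level 2.
Shrew eats Vole (level 2); other prey at levels: Chipmunk 2 → level 3.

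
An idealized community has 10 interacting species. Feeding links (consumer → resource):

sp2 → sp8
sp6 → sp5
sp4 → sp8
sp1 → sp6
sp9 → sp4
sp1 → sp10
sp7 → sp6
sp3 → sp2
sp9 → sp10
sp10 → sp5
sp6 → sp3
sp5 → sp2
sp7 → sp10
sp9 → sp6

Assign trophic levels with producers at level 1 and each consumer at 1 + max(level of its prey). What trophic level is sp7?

sp8 is a producer → level 1.
sp2 eats sp8 → level 2.
sp5 eats sp2 → level 3.
sp10 eats sp5 → level 4.
sp7 eats sp10 (level 4); other prey at levels: sp6 4 → level 5.

Trophic level 5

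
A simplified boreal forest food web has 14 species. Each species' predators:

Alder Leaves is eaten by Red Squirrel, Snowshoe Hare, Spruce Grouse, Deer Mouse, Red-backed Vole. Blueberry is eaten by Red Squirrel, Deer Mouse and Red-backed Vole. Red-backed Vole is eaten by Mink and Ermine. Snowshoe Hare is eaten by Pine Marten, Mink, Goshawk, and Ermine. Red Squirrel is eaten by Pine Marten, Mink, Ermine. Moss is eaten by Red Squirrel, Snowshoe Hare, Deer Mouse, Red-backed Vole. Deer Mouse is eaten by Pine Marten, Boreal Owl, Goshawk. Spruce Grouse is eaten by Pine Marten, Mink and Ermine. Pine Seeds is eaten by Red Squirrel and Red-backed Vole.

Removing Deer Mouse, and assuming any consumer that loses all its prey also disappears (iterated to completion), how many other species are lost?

1

Remove Deer Mouse.
Round 1: Boreal Owl (all prey gone) → extinct.
No further losses. Total secondary extinctions: 1.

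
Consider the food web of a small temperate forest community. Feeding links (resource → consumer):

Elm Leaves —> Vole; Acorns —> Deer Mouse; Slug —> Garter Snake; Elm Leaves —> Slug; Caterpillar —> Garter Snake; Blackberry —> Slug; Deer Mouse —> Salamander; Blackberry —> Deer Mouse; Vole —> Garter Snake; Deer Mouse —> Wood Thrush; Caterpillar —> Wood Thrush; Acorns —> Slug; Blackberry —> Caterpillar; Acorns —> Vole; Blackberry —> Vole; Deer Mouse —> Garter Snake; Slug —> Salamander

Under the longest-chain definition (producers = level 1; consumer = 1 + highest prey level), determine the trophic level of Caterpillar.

Blackberry is a producer → level 1.
Caterpillar eats Blackberry → level 2.

Trophic level 2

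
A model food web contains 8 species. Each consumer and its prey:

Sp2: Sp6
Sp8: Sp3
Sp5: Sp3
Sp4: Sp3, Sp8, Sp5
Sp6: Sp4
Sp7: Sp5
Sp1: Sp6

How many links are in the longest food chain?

One longest chain: Sp3 → Sp8 → Sp4 → Sp6 → Sp1.
It has 5 species and 4 links.

4 links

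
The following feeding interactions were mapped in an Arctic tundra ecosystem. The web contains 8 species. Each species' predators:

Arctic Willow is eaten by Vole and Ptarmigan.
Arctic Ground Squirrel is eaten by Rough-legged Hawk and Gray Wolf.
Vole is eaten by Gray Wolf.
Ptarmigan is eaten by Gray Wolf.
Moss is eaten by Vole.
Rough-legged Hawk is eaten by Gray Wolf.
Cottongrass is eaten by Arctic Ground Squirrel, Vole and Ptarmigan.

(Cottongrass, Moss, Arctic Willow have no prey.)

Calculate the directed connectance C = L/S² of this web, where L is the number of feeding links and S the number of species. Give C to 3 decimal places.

The web has S = 8 species and L = 11 feeding links.
C = L / S² = 11 / 64 = 0.1719 ≈ 0.172.

C = 0.172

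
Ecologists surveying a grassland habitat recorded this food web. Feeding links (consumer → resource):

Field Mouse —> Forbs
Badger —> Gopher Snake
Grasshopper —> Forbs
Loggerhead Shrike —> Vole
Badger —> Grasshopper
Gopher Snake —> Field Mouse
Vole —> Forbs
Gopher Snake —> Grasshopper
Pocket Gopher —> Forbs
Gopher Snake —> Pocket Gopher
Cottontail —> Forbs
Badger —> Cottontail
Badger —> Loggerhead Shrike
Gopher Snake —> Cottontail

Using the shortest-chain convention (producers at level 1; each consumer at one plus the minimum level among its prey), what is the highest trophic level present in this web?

Producers (level 1): Forbs.
Following each consumer down to its lowest-level prey: Forbs → Grasshopper → Gopher Snake (levels 1 through 3).
All prey of Gopher Snake (Grasshopper 2, Cottontail 2, Pocket Gopher 2, Field Mouse 2) are at level 2 or above, so Gopher Snake is at level 1 + 2 = 3.
Every consumer has at least one prey at level 2 or below, so none exceeds level 3.

3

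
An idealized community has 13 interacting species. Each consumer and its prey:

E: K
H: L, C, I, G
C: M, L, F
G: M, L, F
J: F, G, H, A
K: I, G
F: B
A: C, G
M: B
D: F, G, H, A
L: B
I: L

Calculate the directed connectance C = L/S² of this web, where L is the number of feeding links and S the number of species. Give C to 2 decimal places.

C = 0.16

The web has S = 13 species and L = 27 feeding links.
C = L / S² = 27 / 169 = 0.1598 ≈ 0.16.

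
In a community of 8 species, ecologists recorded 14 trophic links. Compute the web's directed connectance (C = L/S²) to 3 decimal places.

The web has S = 8 species and L = 14 feeding links.
C = L / S² = 14 / 64 = 0.2188 ≈ 0.219.

C = 0.219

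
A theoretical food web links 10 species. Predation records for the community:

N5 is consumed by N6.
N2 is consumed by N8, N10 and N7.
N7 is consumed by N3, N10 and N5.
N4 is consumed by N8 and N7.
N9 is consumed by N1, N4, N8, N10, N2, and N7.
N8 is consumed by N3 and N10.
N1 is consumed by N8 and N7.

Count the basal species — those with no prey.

Basal species (no prey listed): N9.
Count: 1.

1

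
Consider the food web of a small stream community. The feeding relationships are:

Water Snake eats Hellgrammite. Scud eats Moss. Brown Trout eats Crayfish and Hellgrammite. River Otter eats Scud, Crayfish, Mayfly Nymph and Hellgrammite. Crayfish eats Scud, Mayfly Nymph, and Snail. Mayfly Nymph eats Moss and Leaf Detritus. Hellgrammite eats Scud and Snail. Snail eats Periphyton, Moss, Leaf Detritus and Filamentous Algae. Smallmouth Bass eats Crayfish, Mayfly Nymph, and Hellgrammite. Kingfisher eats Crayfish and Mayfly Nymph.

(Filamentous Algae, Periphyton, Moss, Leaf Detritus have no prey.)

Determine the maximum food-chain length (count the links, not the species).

3 links

One longest chain: Filamentous Algae → Snail → Crayfish → Brown Trout.
It has 4 species and 3 links.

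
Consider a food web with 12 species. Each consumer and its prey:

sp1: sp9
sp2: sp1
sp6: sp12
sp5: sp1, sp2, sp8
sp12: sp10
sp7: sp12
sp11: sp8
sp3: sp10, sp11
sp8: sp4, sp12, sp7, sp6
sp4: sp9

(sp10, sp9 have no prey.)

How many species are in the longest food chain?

6 species

One longest chain: sp10 → sp12 → sp7 → sp8 → sp11 → sp3.
It has 6 species and 5 links.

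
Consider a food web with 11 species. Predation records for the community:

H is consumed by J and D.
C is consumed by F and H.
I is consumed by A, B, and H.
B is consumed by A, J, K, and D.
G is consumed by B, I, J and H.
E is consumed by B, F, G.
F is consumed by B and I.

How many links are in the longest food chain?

4 links

One longest chain: E → F → I → H → J.
It has 5 species and 4 links.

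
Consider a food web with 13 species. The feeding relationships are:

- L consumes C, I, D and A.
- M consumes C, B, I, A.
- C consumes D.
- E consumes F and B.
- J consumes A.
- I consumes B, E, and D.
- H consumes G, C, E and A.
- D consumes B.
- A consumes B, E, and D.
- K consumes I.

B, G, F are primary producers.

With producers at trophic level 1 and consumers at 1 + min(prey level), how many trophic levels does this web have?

3

Producers (level 1): B, G, F.
Following each consumer down to its lowest-level prey: B → A → J (levels 1 through 3).
All prey of J (A 2) are at level 2 or above, so J is at level 1 + 2 = 3.
Every consumer has at least one prey at level 2 or below, so none exceeds level 3.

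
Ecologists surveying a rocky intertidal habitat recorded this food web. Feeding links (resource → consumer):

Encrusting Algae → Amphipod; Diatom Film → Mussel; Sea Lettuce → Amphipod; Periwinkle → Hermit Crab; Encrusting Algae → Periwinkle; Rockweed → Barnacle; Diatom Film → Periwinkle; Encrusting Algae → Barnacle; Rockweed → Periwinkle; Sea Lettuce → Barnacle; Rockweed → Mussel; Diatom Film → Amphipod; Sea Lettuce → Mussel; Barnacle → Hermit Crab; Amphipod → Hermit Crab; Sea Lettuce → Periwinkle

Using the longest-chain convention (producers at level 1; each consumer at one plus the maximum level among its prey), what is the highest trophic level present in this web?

Producers (level 1): Rockweed, Sea Lettuce, Diatom Film, Encrusting Algae.
Rockweed → Periwinkle → Hermit Crab gives Hermit Crab level 3.
No species has a prey at level 3, so no species reaches level 4.

3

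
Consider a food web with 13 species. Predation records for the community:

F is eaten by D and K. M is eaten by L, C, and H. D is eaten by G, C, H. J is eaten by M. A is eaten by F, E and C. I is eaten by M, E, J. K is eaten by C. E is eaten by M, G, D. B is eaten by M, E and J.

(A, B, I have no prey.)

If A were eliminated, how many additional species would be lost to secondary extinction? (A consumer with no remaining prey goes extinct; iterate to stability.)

2

Remove A.
Round 1: F (all prey gone) → extinct.
Round 2: K (all prey gone) → extinct.
No further losses. Total secondary extinctions: 2.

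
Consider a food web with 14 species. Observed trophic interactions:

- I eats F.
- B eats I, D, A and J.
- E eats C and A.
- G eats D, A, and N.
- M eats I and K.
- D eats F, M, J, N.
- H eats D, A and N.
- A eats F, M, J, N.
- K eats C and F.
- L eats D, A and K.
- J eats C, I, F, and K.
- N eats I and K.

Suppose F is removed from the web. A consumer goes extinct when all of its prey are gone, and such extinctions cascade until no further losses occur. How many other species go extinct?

Remove F.
Round 1: I (all prey gone) → extinct.
No further losses. Total secondary extinctions: 1.

1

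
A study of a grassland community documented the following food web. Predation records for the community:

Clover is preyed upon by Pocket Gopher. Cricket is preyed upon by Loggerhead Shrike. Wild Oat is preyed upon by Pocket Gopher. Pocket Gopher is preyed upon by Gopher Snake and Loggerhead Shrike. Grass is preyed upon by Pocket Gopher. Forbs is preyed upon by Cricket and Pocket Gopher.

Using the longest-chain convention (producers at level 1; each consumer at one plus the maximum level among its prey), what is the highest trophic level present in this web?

3

Producers (level 1): Wild Oat, Grass, Clover, Forbs.
Forbs → Cricket → Loggerhead Shrike gives Loggerhead Shrike level 3.
No species has a prey at level 3, so no species reaches level 4.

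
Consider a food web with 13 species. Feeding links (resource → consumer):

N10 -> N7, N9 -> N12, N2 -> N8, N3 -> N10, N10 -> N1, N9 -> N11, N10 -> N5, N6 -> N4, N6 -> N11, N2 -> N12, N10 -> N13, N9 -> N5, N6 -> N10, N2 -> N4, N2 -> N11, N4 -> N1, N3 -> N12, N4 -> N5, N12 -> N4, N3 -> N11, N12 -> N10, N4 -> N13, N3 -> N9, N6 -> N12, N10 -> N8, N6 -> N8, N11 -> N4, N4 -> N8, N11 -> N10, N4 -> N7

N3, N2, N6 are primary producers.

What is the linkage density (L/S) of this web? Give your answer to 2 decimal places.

There are L = 30 links among S = 13 species.
L/S = 30/13 = 2.3077 ≈ 2.31.

L/S = 2.31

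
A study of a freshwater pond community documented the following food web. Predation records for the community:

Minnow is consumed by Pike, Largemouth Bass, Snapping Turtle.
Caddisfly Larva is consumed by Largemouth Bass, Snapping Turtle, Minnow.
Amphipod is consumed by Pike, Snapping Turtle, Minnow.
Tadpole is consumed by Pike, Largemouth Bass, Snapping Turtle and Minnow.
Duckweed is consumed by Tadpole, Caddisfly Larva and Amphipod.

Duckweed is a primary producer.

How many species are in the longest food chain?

4 species

One longest chain: Duckweed → Caddisfly Larva → Minnow → Largemouth Bass.
It has 4 species and 3 links.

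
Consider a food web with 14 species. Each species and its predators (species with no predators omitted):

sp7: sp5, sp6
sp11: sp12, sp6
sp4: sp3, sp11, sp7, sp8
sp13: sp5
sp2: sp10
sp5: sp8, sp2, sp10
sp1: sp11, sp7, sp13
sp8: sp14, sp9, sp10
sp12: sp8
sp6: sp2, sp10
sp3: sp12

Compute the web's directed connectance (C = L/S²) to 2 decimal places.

C = 0.12

The web has S = 14 species and L = 23 feeding links.
C = L / S² = 23 / 196 = 0.1173 ≈ 0.12.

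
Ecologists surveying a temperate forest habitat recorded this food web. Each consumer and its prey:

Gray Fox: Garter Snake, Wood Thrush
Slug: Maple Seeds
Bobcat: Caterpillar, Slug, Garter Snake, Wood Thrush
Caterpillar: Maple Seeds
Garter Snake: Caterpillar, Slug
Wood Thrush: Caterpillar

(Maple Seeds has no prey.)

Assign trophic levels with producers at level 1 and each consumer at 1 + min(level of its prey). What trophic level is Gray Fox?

Maple Seeds is a producer → level 1.
Caterpillar eats Maple Seeds → level 2.
Garter Snake eats Caterpillar → level 3.
Gray Fox eats Garter Snake → level 4.
No prey of Gray Fox is below level 3, so 4 is the minimum.

Trophic level 4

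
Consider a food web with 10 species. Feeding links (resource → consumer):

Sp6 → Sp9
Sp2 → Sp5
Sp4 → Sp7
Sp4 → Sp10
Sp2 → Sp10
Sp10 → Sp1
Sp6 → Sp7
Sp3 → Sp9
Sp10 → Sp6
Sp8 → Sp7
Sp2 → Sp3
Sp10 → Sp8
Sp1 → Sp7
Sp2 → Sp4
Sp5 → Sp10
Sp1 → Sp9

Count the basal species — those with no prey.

Basal species (no prey listed): Sp2.
Count: 1.

1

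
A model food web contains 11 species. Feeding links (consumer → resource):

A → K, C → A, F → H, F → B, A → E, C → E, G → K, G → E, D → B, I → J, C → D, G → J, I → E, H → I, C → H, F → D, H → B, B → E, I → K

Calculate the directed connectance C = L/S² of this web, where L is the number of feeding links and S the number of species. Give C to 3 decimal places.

The web has S = 11 species and L = 19 feeding links.
C = L / S² = 19 / 121 = 0.1570 ≈ 0.157.

C = 0.157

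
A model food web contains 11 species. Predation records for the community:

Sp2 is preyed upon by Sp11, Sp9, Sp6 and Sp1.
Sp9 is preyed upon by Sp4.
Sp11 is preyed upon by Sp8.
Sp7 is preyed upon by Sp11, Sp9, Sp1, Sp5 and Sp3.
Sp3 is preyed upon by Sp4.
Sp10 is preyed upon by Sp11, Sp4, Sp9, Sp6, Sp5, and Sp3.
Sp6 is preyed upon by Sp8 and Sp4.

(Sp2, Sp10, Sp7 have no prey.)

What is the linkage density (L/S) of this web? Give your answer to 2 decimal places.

There are L = 20 links among S = 11 species.
L/S = 20/11 = 1.8182 ≈ 1.82.

L/S = 1.82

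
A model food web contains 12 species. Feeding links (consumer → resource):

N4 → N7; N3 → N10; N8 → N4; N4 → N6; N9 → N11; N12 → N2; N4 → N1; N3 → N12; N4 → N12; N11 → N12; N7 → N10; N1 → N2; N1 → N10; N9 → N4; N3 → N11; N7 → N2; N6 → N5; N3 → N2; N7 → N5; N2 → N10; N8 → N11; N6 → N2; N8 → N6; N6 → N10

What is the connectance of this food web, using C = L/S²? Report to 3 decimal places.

The web has S = 12 species and L = 24 feeding links.
C = L / S² = 24 / 144 = 0.1667 ≈ 0.167.

C = 0.167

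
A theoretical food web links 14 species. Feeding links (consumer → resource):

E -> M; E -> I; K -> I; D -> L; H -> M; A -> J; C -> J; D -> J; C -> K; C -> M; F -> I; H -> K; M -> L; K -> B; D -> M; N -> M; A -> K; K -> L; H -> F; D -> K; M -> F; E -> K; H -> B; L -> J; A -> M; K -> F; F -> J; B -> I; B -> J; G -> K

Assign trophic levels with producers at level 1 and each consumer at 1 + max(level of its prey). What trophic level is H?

J is a producer → level 1.
L eats J → level 2.
K eats L (level 2); other prey at levels: I 1, F 2, B 2 → level 3.
H eats K (level 3); other prey at levels: F 2, B 2, M 3 → level 4.

Trophic level 4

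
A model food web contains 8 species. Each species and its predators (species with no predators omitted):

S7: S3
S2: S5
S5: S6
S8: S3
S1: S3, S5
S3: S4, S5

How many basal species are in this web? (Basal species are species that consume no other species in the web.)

4

Basal species (no prey listed): S2, S8, S7, S1.
Count: 4.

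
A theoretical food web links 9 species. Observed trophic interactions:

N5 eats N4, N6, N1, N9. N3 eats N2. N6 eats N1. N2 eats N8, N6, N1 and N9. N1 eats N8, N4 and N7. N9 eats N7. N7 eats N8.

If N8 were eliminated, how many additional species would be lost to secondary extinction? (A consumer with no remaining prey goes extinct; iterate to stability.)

2

Remove N8.
Round 1: N7 (all prey gone) → extinct.
Round 2: N9 (all prey gone) → extinct.
No further losses. Total secondary extinctions: 2.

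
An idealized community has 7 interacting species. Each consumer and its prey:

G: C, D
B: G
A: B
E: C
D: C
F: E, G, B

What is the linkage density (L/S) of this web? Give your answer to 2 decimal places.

There are L = 9 links among S = 7 species.
L/S = 9/7 = 1.2857 ≈ 1.29.

L/S = 1.29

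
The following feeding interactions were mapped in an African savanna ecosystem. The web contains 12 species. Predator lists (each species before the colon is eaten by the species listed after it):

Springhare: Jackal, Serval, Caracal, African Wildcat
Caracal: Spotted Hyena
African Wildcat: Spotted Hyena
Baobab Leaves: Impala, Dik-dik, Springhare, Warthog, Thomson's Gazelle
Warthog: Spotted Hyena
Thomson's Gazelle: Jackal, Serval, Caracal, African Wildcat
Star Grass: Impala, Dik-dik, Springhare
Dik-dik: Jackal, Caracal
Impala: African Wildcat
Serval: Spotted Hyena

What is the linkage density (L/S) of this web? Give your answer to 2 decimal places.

There are L = 23 links among S = 12 species.
L/S = 23/12 = 1.9167 ≈ 1.92.

L/S = 1.92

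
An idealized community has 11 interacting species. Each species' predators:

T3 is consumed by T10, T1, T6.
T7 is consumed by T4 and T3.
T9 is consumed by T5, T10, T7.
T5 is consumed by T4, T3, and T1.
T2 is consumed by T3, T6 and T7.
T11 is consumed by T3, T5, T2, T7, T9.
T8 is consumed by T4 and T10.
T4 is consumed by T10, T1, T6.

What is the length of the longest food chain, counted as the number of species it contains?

One longest chain: T11 → T9 → T5 → T3 → T10.
It has 5 species and 4 links.

5 species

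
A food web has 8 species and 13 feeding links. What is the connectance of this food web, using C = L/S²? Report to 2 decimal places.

The web has S = 8 species and L = 13 feeding links.
C = L / S² = 13 / 64 = 0.2031 ≈ 0.20.

C = 0.20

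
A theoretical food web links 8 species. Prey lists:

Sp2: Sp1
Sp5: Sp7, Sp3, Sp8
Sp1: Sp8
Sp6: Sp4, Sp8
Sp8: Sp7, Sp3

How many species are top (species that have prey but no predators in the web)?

3

Top species (has prey, but nothing eats it): Sp6, Sp5, Sp2.
Count: 3.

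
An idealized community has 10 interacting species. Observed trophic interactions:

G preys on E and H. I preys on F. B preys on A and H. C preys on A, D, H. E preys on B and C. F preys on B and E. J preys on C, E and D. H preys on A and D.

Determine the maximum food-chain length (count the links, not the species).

One longest chain: D → H → C → E → F → I.
It has 6 species and 5 links.

5 links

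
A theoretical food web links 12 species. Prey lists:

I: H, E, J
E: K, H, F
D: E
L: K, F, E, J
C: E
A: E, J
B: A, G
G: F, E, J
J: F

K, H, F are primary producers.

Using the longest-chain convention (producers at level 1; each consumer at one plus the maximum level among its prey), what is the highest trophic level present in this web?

4

Producers (level 1): K, H, F.
K → E → G → B gives B level 4.
No species has a prey at level 4, so no species reaches level 5.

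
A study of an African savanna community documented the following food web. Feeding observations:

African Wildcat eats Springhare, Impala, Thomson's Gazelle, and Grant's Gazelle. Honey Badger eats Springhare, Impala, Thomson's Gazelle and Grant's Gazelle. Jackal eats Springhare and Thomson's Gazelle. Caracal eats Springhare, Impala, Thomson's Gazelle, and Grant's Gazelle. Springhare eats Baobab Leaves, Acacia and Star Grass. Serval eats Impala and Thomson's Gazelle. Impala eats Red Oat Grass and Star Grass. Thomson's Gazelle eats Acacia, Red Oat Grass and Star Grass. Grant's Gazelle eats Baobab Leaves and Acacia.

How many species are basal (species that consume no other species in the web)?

4

Basal species (no prey listed): Star Grass, Baobab Leaves, Acacia, Red Oat Grass.
Count: 4.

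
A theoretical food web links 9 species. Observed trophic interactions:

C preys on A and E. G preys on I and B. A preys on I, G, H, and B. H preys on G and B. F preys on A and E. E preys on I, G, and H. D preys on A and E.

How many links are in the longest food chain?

4 links

One longest chain: I → G → H → A → F.
It has 5 species and 4 links.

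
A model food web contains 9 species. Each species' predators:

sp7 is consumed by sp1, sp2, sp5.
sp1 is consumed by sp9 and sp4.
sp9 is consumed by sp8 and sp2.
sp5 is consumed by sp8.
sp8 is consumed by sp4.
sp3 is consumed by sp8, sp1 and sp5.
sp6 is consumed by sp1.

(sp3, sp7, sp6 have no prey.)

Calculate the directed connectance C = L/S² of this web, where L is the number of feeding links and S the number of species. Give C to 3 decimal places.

C = 0.160

The web has S = 9 species and L = 13 feeding links.
C = L / S² = 13 / 81 = 0.1605 ≈ 0.160.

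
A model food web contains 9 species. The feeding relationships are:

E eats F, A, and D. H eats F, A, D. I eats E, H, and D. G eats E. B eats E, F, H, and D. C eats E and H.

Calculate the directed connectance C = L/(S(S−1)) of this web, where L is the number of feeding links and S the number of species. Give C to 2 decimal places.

C = 0.22

The web has S = 9 species and L = 16 feeding links.
C = L / (S(S−1)) = 16 / 72 = 0.2222 ≈ 0.22.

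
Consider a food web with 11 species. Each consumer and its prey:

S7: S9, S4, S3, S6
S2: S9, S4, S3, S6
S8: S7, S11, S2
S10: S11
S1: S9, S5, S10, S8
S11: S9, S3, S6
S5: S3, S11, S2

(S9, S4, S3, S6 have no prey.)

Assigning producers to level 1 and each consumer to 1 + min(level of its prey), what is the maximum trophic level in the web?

3

Producers (level 1): S9, S4, S3, S6.
Following each consumer down to its lowest-level prey: S9 → S11 → S10 (levels 1 through 3).
All prey of S10 (S11 2) are at level 2 or above, so S10 is at level 1 + 2 = 3.
Every consumer has at least one prey at level 2 or below, so none exceeds level 3.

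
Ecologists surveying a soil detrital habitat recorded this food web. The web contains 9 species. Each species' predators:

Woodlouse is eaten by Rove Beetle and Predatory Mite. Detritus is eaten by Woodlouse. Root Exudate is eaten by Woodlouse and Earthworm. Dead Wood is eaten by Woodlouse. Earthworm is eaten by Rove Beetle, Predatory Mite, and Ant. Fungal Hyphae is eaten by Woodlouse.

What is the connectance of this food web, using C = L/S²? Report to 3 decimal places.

C = 0.123

The web has S = 9 species and L = 10 feeding links.
C = L / S² = 10 / 81 = 0.1235 ≈ 0.123.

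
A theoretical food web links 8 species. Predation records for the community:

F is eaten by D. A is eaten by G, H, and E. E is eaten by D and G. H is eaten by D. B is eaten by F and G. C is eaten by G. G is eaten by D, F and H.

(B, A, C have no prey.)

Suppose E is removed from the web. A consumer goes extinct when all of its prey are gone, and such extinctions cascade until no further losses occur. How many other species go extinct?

0

Remove E.
Every predator of it retains at least one other prey: G still has B, A, C; D still has G, F, H.
No consumer loses all prey, so no secondary extinctions occur.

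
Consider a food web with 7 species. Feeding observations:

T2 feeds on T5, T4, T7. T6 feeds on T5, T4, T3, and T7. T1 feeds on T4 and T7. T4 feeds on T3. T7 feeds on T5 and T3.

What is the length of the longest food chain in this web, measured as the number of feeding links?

2 links

One longest chain: T3 → T7 → T2.
It has 3 species and 2 links.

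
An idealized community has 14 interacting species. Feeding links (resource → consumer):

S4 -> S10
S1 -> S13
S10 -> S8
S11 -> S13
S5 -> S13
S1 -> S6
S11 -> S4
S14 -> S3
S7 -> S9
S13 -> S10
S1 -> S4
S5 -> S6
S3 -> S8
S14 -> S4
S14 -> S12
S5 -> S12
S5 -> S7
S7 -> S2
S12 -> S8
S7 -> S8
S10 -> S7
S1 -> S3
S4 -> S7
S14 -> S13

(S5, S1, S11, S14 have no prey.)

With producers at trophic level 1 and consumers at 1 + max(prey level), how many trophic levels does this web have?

5

Producers (level 1): S5, S1, S11, S14.
S5 → S13 → S10 → S7 → S8 gives S8 level 5.
No species has a prey at level 5, so no species reaches level 6.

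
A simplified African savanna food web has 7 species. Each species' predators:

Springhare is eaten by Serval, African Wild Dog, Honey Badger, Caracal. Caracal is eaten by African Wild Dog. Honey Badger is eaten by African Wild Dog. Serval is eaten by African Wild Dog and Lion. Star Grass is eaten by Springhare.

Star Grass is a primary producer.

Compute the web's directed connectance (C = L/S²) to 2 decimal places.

C = 0.18

The web has S = 7 species and L = 9 feeding links.
C = L / S² = 9 / 49 = 0.1837 ≈ 0.18.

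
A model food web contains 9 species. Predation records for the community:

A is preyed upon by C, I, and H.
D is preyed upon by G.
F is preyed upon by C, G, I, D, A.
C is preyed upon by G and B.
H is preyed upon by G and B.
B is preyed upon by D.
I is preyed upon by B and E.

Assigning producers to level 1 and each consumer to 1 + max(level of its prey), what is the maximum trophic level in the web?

6

Producers (level 1): F.
F → A → C → B → D → G gives G level 6.
No species has a prey at level 6, so no species reaches level 7.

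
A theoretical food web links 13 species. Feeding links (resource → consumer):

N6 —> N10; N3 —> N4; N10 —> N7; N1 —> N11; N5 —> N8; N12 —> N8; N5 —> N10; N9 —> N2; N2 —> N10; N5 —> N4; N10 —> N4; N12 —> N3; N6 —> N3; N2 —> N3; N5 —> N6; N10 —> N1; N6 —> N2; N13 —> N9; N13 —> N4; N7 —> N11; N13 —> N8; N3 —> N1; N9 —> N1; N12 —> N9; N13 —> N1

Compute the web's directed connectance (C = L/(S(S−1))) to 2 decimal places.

The web has S = 13 species and L = 25 feeding links.
C = L / (S(S−1)) = 25 / 156 = 0.1603 ≈ 0.16.

C = 0.16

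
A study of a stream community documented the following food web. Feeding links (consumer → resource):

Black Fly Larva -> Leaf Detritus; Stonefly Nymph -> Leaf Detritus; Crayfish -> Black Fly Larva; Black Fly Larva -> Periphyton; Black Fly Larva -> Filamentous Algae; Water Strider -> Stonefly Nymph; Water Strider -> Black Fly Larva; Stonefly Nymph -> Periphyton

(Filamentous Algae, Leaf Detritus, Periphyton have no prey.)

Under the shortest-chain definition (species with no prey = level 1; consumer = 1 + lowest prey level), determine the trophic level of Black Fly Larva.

Filamentous Algae has no prey (basal) → level 1.
Black Fly Larva eats Filamentous Algae → level 2.

Trophic level 2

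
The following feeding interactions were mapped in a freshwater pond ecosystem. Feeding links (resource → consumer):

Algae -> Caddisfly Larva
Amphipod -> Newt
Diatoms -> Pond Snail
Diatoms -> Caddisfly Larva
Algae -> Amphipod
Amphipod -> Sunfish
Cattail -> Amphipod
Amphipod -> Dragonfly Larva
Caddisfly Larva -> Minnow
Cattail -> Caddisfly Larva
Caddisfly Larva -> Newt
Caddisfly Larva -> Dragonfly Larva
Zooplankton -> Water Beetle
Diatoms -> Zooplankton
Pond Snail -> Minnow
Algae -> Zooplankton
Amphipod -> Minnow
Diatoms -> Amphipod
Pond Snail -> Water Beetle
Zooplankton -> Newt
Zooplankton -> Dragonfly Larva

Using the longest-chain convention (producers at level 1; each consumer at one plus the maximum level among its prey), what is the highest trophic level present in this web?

Producers (level 1): Algae, Cattail, Diatoms.
Algae → Amphipod → Minnow gives Minnow level 3.
No species has a prey at level 3, so no species reaches level 4.

3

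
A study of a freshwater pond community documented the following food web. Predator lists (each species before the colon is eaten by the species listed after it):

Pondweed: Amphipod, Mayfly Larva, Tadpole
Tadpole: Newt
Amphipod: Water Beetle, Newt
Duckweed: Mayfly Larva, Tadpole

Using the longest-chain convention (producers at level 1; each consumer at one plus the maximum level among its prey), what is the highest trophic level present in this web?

Producers (level 1): Pondweed, Duckweed.
Pondweed → Amphipod → Water Beetle gives Water Beetle level 3.
No species has a prey at level 3, so no species reaches level 4.

3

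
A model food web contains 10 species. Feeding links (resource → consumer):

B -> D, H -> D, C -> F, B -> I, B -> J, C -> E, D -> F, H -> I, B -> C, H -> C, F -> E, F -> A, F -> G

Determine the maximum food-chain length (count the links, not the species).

One longest chain: H → C → F → E.
It has 4 species and 3 links.

3 links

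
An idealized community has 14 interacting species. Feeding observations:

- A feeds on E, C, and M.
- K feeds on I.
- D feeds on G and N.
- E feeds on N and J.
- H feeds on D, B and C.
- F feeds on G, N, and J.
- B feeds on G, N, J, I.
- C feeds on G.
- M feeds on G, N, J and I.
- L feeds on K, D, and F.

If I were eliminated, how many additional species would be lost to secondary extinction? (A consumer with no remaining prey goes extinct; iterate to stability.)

Remove I.
Round 1: K (all prey gone) → extinct.
No further losses. Total secondary extinctions: 1.

1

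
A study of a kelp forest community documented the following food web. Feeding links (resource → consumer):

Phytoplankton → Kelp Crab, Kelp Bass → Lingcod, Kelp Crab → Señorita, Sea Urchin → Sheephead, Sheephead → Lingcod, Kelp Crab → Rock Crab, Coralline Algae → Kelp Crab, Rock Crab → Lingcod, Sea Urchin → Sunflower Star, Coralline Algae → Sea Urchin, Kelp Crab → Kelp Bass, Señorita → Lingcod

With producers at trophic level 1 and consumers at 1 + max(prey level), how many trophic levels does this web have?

Producers (level 1): Phytoplankton, Coralline Algae.
Phytoplankton → Kelp Crab → Kelp Bass → Lingcod gives Lingcod level 4.
No species has a prey at level 4, so no species reaches level 5.

4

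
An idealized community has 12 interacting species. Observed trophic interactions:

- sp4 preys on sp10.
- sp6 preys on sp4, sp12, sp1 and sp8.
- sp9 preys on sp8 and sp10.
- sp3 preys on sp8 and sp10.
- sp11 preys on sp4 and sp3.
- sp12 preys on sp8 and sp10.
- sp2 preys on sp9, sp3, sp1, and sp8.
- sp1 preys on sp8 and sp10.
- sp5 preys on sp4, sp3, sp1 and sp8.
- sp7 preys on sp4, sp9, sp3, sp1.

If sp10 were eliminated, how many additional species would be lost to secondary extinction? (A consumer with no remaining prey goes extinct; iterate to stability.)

1

Remove sp10.
Round 1: sp4 (all prey gone) → extinct.
No further losses. Total secondary extinctions: 1.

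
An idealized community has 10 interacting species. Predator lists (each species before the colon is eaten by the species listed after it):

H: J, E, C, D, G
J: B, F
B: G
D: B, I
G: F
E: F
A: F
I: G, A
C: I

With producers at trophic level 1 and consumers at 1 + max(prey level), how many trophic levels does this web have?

5

Producers (level 1): H.
H → C → I → A → F gives F level 5.
No species has a prey at level 5, so no species reaches level 6.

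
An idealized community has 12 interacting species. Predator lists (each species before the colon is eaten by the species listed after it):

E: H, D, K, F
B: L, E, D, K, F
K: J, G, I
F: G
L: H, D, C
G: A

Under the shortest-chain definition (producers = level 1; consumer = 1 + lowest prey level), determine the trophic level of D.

Trophic level 2

B is a producer → level 1.
D eats B → level 2.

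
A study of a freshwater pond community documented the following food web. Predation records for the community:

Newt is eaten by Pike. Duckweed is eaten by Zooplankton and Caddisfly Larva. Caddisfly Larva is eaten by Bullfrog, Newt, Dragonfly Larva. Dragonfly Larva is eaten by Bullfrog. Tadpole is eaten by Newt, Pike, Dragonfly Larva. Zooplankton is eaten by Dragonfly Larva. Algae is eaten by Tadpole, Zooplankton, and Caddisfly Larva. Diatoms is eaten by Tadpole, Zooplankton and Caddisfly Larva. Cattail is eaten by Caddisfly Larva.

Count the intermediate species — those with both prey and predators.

Intermediate species (has both prey and predators): Caddisfly Larva, Tadpole, Zooplankton, Newt, Dragonfly Larva.
Count: 5.

5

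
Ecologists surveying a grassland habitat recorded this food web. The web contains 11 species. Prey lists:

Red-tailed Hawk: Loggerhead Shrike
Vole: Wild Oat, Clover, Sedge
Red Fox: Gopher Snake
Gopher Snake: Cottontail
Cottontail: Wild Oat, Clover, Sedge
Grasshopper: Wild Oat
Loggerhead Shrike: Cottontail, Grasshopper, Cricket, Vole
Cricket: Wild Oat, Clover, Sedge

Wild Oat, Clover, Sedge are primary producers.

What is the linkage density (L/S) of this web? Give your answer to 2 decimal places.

There are L = 17 links among S = 11 species.
L/S = 17/11 = 1.5455 ≈ 1.55.

L/S = 1.55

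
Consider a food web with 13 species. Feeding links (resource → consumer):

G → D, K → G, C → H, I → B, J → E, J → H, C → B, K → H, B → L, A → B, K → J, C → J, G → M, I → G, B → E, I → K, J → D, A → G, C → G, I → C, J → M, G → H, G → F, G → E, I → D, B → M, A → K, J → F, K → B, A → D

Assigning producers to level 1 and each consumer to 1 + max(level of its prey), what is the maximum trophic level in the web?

Producers (level 1): A, I.
A → K → G → H gives H level 4.
No species has a prey at level 4, so no species reaches level 5.

4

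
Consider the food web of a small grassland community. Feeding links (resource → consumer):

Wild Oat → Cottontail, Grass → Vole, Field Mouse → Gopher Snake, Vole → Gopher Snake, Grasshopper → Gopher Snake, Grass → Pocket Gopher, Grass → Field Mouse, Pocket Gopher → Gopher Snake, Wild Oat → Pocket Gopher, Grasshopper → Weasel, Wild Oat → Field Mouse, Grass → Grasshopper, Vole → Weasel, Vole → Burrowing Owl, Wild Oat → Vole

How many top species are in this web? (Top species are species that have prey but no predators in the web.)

4

Top species (has prey, but nothing eats it): Cottontail, Burrowing Owl, Weasel, Gopher Snake.
Count: 4.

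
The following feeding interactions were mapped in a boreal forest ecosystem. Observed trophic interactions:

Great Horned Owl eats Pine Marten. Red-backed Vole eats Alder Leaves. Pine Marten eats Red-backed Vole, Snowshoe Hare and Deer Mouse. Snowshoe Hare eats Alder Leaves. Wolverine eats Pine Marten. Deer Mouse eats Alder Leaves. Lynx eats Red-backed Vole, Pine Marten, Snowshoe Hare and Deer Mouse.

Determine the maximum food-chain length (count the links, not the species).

One longest chain: Alder Leaves → Snowshoe Hare → Pine Marten → Lynx.
It has 4 species and 3 links.

3 links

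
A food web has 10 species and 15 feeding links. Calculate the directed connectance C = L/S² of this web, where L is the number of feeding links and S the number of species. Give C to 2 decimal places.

The web has S = 10 species and L = 15 feeding links.
C = L / S² = 15 / 100 = 0.1500 ≈ 0.15.

C = 0.15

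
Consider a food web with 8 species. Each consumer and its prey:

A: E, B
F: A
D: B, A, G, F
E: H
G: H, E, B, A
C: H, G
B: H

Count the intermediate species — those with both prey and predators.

Intermediate species (has both prey and predators): E, B, A, G, F.
Count: 5.

5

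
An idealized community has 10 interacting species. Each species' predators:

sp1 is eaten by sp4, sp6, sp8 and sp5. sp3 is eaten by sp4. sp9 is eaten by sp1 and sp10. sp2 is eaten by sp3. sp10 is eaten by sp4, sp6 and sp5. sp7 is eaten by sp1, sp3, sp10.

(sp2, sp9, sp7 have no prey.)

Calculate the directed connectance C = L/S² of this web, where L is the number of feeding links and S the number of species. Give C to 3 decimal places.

C = 0.140

The web has S = 10 species and L = 14 feeding links.
C = L / S² = 14 / 100 = 0.1400 ≈ 0.140.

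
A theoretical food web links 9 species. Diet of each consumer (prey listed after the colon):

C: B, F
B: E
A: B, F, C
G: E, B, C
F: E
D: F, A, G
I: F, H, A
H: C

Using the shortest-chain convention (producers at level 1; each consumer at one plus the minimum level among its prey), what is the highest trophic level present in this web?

4

Producers (level 1): E.
Following each consumer down to its lowest-level prey: E → B → C → H (levels 1 through 4).
All prey of H (C 3) are at level 3 or above, so H is at level 1 + 3 = 4.
Every consumer has at least one prey at level 3 or below, so none exceeds level 4.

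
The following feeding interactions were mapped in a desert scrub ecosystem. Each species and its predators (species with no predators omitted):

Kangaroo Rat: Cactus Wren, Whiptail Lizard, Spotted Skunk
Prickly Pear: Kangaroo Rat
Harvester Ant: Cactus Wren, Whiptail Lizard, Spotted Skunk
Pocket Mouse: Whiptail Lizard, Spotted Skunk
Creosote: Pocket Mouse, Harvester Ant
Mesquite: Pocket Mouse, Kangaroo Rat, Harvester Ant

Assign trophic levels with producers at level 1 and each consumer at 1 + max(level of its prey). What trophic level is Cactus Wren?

Trophic level 3

Prickly Pear is a producer → level 1.
Kangaroo Rat eats Prickly Pear (level 1); other prey at levels: Mesquite 1 → level 2.
Cactus Wren eats Kangaroo Rat (level 2); other prey at levels: Harvester Ant 2 → level 3.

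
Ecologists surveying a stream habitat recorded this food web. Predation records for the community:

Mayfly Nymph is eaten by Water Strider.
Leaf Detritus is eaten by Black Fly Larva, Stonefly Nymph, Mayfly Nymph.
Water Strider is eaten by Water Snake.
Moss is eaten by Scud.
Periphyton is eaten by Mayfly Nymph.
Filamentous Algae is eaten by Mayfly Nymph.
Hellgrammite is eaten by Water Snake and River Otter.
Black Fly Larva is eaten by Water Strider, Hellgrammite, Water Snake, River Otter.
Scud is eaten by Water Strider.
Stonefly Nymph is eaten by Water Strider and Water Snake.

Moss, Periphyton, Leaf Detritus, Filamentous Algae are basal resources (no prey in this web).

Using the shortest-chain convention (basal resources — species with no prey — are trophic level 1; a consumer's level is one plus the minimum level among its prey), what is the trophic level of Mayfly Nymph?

Trophic level 2

Periphyton has no prey (basal) → level 1.
Mayfly Nymph eats Periphyton → level 2.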